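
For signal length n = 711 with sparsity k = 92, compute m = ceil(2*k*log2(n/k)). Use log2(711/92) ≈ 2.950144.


log2(n/k) = log2(711/92) ≈ 2.950144.
2*k*log2(n/k) ≈ 2*92*2.950144 = 542.826496.
m = ceil(542.826496) = 543.

543


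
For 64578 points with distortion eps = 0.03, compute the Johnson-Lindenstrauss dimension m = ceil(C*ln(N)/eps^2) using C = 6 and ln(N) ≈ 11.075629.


ln(64578) ≈ 11.075629.
eps^2 = 0.03^2 = 0.0009.
C*ln(N)/eps^2 ≈ 6*11.075629/0.0009 ≈ 73837.5267.
m = ceil(73837.5267) = 73838.

73838


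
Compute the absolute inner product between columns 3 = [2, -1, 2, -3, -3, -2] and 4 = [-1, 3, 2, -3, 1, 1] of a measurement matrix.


Inner product: 2*-1 + -1*3 + 2*2 + -3*-3 + -3*1 + -2*1
Products: [-2, -3, 4, 9, -3, -2]
Sum = 3.
|dot| = 3.

3


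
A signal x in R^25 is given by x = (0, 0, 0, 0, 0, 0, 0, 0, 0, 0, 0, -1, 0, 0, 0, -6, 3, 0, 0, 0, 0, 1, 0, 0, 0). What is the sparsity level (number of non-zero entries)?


Non-zero positions: [11, 15, 16, 21].
Sparsity = 4.

4


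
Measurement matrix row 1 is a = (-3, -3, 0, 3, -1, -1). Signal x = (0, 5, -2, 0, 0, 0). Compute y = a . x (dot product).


Non-zero terms: ['-3*5', '0*-2']
Products: [-15, 0]
y = sum = -15.

-15


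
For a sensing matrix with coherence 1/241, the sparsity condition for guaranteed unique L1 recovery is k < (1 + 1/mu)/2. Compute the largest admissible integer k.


1/mu = 241.
1 + 1/mu = 242.
(1 + 1/mu)/2 = 121 is an integer and the inequality is strict, so k_max = 121 - 1 = 120.

120


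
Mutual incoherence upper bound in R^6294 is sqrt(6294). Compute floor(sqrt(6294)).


79^2 = 6241 <= 6294 < 6400 = 80^2, so 79 <= sqrt(6294) < 80.
floor(sqrt(6294)) = 79.

79


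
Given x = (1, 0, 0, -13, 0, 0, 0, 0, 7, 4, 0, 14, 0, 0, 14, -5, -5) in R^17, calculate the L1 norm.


Non-zero entries: [(0, 1), (3, -13), (8, 7), (9, 4), (11, 14), (14, 14), (15, -5), (16, -5)]
Absolute values: [1, 13, 7, 4, 14, 14, 5, 5]
||x||_1 = sum = 63.

63


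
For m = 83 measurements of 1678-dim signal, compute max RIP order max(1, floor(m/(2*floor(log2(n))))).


floor(log2(1678)) = 10.
2*10 = 20.
m/(2*floor(log2(n))) = 83/20 ≈ 4.15.
floor = 4.
k = max(1, 4) = 4.

4


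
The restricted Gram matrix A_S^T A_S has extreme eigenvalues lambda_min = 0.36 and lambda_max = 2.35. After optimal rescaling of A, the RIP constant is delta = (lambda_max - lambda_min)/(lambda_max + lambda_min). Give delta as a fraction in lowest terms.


lambda_max - lambda_min = 2.35 - 0.36 = 1.99.
lambda_max + lambda_min = 2.35 + 0.36 = 2.71.
delta = 1.99/2.71 = 199/271.

199/271


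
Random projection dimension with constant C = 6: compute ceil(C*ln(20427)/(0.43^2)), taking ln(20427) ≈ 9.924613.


ln(20427) ≈ 9.924613.
eps^2 = 0.43^2 = 0.1849.
C*ln(N)/eps^2 ≈ 6*9.924613/0.1849 ≈ 322.0534.
m = ceil(322.0534) = 323.

323


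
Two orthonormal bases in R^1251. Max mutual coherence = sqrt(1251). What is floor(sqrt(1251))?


35^2 = 1225 <= 1251 < 1296 = 36^2, so 35 <= sqrt(1251) < 36.
floor(sqrt(1251)) = 35.

35


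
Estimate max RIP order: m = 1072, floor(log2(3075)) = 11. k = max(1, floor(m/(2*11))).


floor(log2(3075)) = 11.
2*11 = 22.
m/(2*floor(log2(n))) = 1072/22 ≈ 48.7273.
floor = 48.
k = max(1, 48) = 48.

48


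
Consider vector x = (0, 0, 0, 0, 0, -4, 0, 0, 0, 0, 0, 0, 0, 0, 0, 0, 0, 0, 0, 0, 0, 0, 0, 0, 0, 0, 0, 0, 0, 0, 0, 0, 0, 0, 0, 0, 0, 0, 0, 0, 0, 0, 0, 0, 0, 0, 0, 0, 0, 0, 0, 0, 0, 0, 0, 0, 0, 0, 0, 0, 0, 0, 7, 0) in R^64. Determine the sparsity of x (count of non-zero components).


Non-zero positions: [5, 62].
Sparsity = 2.

2


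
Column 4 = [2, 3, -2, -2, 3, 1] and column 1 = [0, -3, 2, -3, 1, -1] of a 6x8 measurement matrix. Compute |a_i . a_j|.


Inner product: 2*0 + 3*-3 + -2*2 + -2*-3 + 3*1 + 1*-1
Products: [0, -9, -4, 6, 3, -1]
Sum = -5.
|dot| = 5.

5


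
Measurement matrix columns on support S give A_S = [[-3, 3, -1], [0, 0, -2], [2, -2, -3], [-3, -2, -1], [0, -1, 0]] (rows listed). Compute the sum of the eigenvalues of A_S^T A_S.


Sum of eigenvalues of A_S^T A_S = trace(A_S^T A_S) = sum of squared column norms of A_S.
A_S^T A_S diagonal: [22, 18, 15].
trace = 22 + 18 + 15 = 55.

55


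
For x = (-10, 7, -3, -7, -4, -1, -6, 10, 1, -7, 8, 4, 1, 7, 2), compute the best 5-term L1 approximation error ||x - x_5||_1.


Sorted |x_i| descending: [10, 10, 8, 7, 7, 7, 7, 6, 4, 4, 3, 2, 1, 1, 1]
Keep top 5: [10, 10, 8, 7, 7]
Tail entries: [7, 7, 6, 4, 4, 3, 2, 1, 1, 1]
L1 error = sum of tail = 36.

36


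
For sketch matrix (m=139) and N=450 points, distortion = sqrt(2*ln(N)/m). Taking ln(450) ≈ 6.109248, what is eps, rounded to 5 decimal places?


ln(450) ≈ 6.109248.
2*ln(N)/m ≈ 2*6.109248/139 ≈ 0.08790285.
eps = sqrt(0.08790285) ≈ 0.2964841 ≈ 0.29648.

0.29648


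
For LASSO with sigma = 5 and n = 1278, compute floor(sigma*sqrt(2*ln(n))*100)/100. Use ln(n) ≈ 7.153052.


ln(1278) ≈ 7.153052.
2*ln(n) ≈ 14.306104.
sqrt(2*ln(n)) ≈ sqrt(14.306104) ≈ 3.782341.
lambda ≈ 5*3.782341 = 18.911705.
floor(lambda*100)/100 = 18.91.

18.91


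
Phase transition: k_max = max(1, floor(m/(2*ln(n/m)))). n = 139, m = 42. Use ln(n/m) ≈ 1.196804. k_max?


n/m = 139/42.
ln(n/m) ≈ 1.196804.
2*ln(n/m) ≈ 2.393608.
m/(2*ln(n/m)) ≈ 42/2.393608 ≈ 17.5467.
floor = 17.
k_max = max(1, 17) = 17.

17


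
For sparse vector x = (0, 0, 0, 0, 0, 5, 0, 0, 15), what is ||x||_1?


Non-zero entries: [(5, 5), (8, 15)]
Absolute values: [5, 15]
||x||_1 = sum = 20.

20


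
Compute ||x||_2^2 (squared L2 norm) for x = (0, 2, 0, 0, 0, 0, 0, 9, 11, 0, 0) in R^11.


Non-zero entries: [(1, 2), (7, 9), (8, 11)]
Squares: [4, 81, 121]
||x||_2^2 = sum = 206.

206


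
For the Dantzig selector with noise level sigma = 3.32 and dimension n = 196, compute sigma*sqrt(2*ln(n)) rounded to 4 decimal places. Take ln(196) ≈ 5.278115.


ln(196) ≈ 5.278115.
2*ln(n) ≈ 10.55623.
sqrt(2*ln(n)) ≈ sqrt(10.55623) ≈ 3.249035.
threshold ≈ 3.32*3.249035 = 10.7867962 ≈ 10.7868.

10.7868


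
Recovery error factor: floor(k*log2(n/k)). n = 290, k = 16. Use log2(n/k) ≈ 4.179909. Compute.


log2(n/k) = log2(290/16) ≈ 4.179909.
k*log2(n/k) ≈ 16*4.179909 = 66.878544.
floor(66.878544) = 66.

66


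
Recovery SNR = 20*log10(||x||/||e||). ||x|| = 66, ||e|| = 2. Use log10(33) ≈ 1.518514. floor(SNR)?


||x||/||e|| = 66/2 = 33.
log10(33) ≈ 1.518514.
20*log10(||x||/||e||) ≈ 20*1.518514 = 30.37028.
floor(30.37028) = 30.

30


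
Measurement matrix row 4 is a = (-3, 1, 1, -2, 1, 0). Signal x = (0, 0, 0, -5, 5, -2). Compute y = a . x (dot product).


Non-zero terms: ['-2*-5', '1*5', '0*-2']
Products: [10, 5, 0]
y = sum = 15.

15


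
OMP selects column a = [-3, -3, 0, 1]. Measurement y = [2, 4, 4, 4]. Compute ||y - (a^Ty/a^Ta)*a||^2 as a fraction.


a^T a = 19.
a^T y = -14.
coeff = -14/19 = -14/19.
||r||^2 = 792/19.

792/19


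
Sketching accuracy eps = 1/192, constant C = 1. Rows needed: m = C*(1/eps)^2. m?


1/eps = 192.
(1/eps)^2 = 36864.
m = 1*36864 = 36864.

36864


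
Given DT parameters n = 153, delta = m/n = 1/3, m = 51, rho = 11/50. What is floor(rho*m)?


m = 1/3*153 = 51.
rho = 11/50.
rho*m = 11/50*51 = 11.22.
k = floor(11.22) = 11.

11


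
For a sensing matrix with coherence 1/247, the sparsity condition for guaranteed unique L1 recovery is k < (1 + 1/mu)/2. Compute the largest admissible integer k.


1/mu = 247.
1 + 1/mu = 248.
(1 + 1/mu)/2 = 124 is an integer and the inequality is strict, so k_max = 124 - 1 = 123.

123


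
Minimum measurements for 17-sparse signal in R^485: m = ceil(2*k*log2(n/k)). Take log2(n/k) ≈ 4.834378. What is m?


log2(n/k) = log2(485/17) ≈ 4.834378.
2*k*log2(n/k) ≈ 2*17*4.834378 = 164.368852.
m = ceil(164.368852) = 165.

165


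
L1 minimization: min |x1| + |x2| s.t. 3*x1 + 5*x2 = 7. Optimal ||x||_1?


Axis intercepts:
  x1 = 7/3, x2 = 0: L1 = 7/3
  x1 = 0, x2 = 7/5: L1 = 7/5
x* = (0, 7/5)
||x*||_1 = 7/5.

7/5


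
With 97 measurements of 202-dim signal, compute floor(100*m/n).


100*m/n = 100*97/202 ≈ 48.0198.
floor = 48.

48


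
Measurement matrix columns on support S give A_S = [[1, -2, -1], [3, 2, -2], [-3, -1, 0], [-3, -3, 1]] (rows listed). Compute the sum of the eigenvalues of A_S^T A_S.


Sum of eigenvalues of A_S^T A_S = trace(A_S^T A_S) = sum of squared column norms of A_S.
A_S^T A_S diagonal: [28, 18, 6].
trace = 28 + 18 + 6 = 52.

52


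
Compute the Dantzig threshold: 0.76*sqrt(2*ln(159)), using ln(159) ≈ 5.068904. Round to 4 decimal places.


ln(159) ≈ 5.068904.
2*ln(n) ≈ 10.137808.
sqrt(2*ln(n)) ≈ sqrt(10.137808) ≈ 3.183992.
threshold ≈ 0.76*3.183992 = 2.41983392 ≈ 2.4198.

2.4198


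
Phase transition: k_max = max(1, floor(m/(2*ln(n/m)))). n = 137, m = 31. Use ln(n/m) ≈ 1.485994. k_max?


n/m = 137/31.
ln(n/m) ≈ 1.485994.
2*ln(n/m) ≈ 2.971988.
m/(2*ln(n/m)) ≈ 31/2.971988 ≈ 10.4307.
floor = 10.
k_max = max(1, 10) = 10.

10


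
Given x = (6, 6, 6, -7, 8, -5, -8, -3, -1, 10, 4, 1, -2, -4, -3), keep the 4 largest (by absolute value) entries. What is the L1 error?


Sorted |x_i| descending: [10, 8, 8, 7, 6, 6, 6, 5, 4, 4, 3, 3, 2, 1, 1]
Keep top 4: [10, 8, 8, 7]
Tail entries: [6, 6, 6, 5, 4, 4, 3, 3, 2, 1, 1]
L1 error = sum of tail = 41.

41


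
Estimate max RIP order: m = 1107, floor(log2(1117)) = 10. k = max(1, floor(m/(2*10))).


floor(log2(1117)) = 10.
2*10 = 20.
m/(2*floor(log2(n))) = 1107/20 ≈ 55.35.
floor = 55.
k = max(1, 55) = 55.

55


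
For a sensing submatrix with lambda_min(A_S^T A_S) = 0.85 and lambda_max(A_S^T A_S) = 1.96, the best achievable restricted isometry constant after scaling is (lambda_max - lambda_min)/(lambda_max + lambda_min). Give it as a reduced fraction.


lambda_max - lambda_min = 1.96 - 0.85 = 1.11.
lambda_max + lambda_min = 1.96 + 0.85 = 2.81.
delta = 1.11/2.81 = 111/281.

111/281


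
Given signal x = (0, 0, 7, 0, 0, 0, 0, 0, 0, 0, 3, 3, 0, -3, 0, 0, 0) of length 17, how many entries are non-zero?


Non-zero positions: [2, 10, 11, 13].
Sparsity = 4.

4


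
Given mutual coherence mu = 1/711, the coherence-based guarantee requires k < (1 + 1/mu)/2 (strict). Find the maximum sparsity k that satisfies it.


1/mu = 711.
1 + 1/mu = 712.
(1 + 1/mu)/2 = 356 is an integer and the inequality is strict, so k_max = 356 - 1 = 355.

355


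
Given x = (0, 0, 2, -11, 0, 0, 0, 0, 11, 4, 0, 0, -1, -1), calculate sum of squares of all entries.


Non-zero entries: [(2, 2), (3, -11), (8, 11), (9, 4), (12, -1), (13, -1)]
Squares: [4, 121, 121, 16, 1, 1]
||x||_2^2 = sum = 264.

264


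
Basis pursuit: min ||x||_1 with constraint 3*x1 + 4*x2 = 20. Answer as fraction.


Axis intercepts:
  x1 = 20/3, x2 = 0: L1 = 20/3
  x1 = 0, x2 = 5: L1 = 5
x* = (0, 5)
||x*||_1 = 5.

5


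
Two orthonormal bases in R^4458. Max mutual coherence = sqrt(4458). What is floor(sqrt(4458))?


66^2 = 4356 <= 4458 < 4489 = 67^2, so 66 <= sqrt(4458) < 67.
floor(sqrt(4458)) = 66.

66


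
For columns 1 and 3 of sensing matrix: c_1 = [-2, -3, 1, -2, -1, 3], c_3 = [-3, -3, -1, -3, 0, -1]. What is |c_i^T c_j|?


Inner product: -2*-3 + -3*-3 + 1*-1 + -2*-3 + -1*0 + 3*-1
Products: [6, 9, -1, 6, 0, -3]
Sum = 17.
|dot| = 17.

17


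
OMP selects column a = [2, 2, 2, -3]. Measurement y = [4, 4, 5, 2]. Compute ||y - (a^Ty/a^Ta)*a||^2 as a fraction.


a^T a = 21.
a^T y = 20.
coeff = 20/21 = 20/21.
||r||^2 = 881/21.

881/21


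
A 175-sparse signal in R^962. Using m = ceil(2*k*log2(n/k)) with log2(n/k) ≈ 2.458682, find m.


log2(n/k) = log2(962/175) ≈ 2.458682.
2*k*log2(n/k) ≈ 2*175*2.458682 = 860.5387.
m = ceil(860.5387) = 861.

861


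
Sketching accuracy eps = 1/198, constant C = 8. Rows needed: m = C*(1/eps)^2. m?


1/eps = 198.
(1/eps)^2 = 39204.
m = 8*39204 = 313632.

313632


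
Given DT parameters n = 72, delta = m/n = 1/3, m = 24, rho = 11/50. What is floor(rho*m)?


m = 1/3*72 = 24.
rho = 11/50.
rho*m = 11/50*24 = 5.28.
k = floor(5.28) = 5.

5


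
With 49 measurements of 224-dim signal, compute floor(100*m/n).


100*m/n = 100*49/224 ≈ 21.875.
floor = 21.

21


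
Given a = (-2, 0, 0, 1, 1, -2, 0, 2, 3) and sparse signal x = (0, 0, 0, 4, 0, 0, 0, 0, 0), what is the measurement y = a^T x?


Non-zero terms: ['1*4']
Products: [4]
y = sum = 4.

4


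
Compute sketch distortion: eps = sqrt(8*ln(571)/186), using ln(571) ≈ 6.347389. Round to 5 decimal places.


ln(571) ≈ 6.347389.
8*ln(N)/m ≈ 8*6.347389/186 ≈ 0.27300598.
eps = sqrt(0.27300598) ≈ 0.5224997 ≈ 0.52250.

0.52250


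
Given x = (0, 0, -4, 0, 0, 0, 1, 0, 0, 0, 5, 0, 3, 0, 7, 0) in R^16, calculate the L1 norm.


Non-zero entries: [(2, -4), (6, 1), (10, 5), (12, 3), (14, 7)]
Absolute values: [4, 1, 5, 3, 7]
||x||_1 = sum = 20.

20


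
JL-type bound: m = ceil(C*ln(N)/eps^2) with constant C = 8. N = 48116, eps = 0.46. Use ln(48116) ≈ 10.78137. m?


ln(48116) ≈ 10.78137.
eps^2 = 0.46^2 = 0.2116.
C*ln(N)/eps^2 ≈ 8*10.78137/0.2116 ≈ 407.6132.
m = ceil(407.6132) = 408.

408


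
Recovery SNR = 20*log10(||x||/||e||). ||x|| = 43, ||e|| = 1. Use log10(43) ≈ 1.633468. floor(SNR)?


||x||/||e|| = 43/1 = 43.
log10(43) ≈ 1.633468.
20*log10(||x||/||e||) ≈ 20*1.633468 = 32.66936.
floor(32.66936) = 32.

32


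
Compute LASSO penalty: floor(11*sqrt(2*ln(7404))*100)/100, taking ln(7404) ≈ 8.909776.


ln(7404) ≈ 8.909776.
2*ln(n) ≈ 17.819552.
sqrt(2*ln(n)) ≈ sqrt(17.819552) ≈ 4.221321.
lambda ≈ 11*4.221321 = 46.434531.
floor(lambda*100)/100 = 46.43.

46.43


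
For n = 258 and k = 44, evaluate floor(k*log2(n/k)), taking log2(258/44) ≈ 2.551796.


log2(n/k) = log2(258/44) ≈ 2.551796.
k*log2(n/k) ≈ 44*2.551796 = 112.279024.
floor(112.279024) = 112.

112


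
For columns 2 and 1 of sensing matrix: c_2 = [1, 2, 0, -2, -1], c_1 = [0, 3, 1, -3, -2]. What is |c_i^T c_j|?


Inner product: 1*0 + 2*3 + 0*1 + -2*-3 + -1*-2
Products: [0, 6, 0, 6, 2]
Sum = 14.
|dot| = 14.

14


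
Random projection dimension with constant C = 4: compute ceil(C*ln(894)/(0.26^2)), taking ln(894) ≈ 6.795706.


ln(894) ≈ 6.795706.
eps^2 = 0.26^2 = 0.0676.
C*ln(N)/eps^2 ≈ 4*6.795706/0.0676 ≈ 402.1128.
m = ceil(402.1128) = 403.

403


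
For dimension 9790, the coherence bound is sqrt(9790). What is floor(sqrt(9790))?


98^2 = 9604 <= 9790 < 9801 = 99^2, so 98 <= sqrt(9790) < 99.
floor(sqrt(9790)) = 98.

98


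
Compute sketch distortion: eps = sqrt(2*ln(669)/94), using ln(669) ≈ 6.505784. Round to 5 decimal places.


ln(669) ≈ 6.505784.
2*ln(N)/m ≈ 2*6.505784/94 ≈ 0.13842094.
eps = sqrt(0.13842094) ≈ 0.3720496 ≈ 0.37205.

0.37205


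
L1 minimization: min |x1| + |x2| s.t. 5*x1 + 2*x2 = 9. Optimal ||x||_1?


Axis intercepts:
  x1 = 9/5, x2 = 0: L1 = 9/5
  x1 = 0, x2 = 9/2: L1 = 9/2
x* = (9/5, 0)
||x*||_1 = 9/5.

9/5


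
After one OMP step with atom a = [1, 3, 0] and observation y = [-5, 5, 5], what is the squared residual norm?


a^T a = 10.
a^T y = 10.
coeff = 10/10 = 1.
||r||^2 = 65.

65


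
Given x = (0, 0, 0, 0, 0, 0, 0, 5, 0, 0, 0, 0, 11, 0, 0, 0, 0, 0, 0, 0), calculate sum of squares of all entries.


Non-zero entries: [(7, 5), (12, 11)]
Squares: [25, 121]
||x||_2^2 = sum = 146.

146


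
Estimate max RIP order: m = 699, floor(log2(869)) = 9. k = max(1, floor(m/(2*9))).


floor(log2(869)) = 9.
2*9 = 18.
m/(2*floor(log2(n))) = 699/18 ≈ 38.8333.
floor = 38.
k = max(1, 38) = 38.

38


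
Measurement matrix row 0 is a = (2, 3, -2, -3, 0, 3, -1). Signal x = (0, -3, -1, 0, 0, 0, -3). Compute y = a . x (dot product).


Non-zero terms: ['3*-3', '-2*-1', '-1*-3']
Products: [-9, 2, 3]
y = sum = -4.

-4


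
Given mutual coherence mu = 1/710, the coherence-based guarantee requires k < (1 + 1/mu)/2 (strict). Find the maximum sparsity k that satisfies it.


1/mu = 710.
1 + 1/mu = 711.
(1 + 1/mu)/2 = 355.5 is not an integer, so k_max = floor(355.5) = 355.

355


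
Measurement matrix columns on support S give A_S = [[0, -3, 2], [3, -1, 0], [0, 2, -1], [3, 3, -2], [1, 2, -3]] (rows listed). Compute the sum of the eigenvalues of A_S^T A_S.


Sum of eigenvalues of A_S^T A_S = trace(A_S^T A_S) = sum of squared column norms of A_S.
A_S^T A_S diagonal: [19, 27, 18].
trace = 19 + 27 + 18 = 64.

64


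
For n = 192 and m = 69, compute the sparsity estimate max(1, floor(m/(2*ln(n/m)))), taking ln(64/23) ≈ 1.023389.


n/m = 192/69 = 64/23.
ln(n/m) ≈ 1.023389.
2*ln(n/m) ≈ 2.046778.
m/(2*ln(n/m)) ≈ 69/2.046778 ≈ 33.7115.
floor = 33.
k_max = max(1, 33) = 33.

33


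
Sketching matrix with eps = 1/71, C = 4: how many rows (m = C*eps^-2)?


1/eps = 71.
(1/eps)^2 = 5041.
m = 4*5041 = 20164.

20164


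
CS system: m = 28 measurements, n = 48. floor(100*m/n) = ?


100*m/n = 100*28/48 ≈ 58.3333.
floor = 58.

58


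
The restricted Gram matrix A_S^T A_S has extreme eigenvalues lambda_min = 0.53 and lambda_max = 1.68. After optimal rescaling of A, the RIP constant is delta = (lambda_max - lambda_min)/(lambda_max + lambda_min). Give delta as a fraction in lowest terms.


lambda_max - lambda_min = 1.68 - 0.53 = 1.15.
lambda_max + lambda_min = 1.68 + 0.53 = 2.21.
delta = 1.15/2.21 = 115/221.

115/221


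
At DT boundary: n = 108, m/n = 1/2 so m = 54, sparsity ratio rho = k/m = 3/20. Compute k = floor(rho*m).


m = 1/2*108 = 54.
rho = 3/20.
rho*m = 3/20*54 = 8.1.
k = floor(8.1) = 8.

8


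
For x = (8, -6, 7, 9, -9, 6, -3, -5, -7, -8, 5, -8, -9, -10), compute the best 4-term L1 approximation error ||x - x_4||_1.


Sorted |x_i| descending: [10, 9, 9, 9, 8, 8, 8, 7, 7, 6, 6, 5, 5, 3]
Keep top 4: [10, 9, 9, 9]
Tail entries: [8, 8, 8, 7, 7, 6, 6, 5, 5, 3]
L1 error = sum of tail = 63.

63


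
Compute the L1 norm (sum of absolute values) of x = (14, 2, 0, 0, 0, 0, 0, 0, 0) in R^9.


Non-zero entries: [(0, 14), (1, 2)]
Absolute values: [14, 2]
||x||_1 = sum = 16.

16


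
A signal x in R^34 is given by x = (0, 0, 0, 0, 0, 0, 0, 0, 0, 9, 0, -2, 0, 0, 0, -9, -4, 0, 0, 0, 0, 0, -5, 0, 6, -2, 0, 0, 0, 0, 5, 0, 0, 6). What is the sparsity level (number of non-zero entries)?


Non-zero positions: [9, 11, 15, 16, 22, 24, 25, 30, 33].
Sparsity = 9.

9


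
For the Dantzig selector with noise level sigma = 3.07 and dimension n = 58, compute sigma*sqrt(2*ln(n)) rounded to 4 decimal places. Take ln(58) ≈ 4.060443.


ln(58) ≈ 4.060443.
2*ln(n) ≈ 8.120886.
sqrt(2*ln(n)) ≈ sqrt(8.120886) ≈ 2.849717.
threshold ≈ 3.07*2.849717 = 8.74863119 ≈ 8.7486.

8.7486


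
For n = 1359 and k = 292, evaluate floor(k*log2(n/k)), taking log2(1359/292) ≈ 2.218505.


log2(n/k) = log2(1359/292) ≈ 2.218505.
k*log2(n/k) ≈ 292*2.218505 = 647.80346.
floor(647.80346) = 647.

647


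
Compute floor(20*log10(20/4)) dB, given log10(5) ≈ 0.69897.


||x||/||e|| = 20/4 = 5.
log10(5) ≈ 0.69897.
20*log10(||x||/||e||) ≈ 20*0.69897 = 13.9794.
floor(13.9794) = 13.

13


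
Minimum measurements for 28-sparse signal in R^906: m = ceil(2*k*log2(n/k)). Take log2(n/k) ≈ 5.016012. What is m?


log2(n/k) = log2(906/28) ≈ 5.016012.
2*k*log2(n/k) ≈ 2*28*5.016012 = 280.896672.
m = ceil(280.896672) = 281.

281


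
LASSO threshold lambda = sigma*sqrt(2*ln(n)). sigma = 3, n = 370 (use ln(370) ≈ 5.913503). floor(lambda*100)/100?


ln(370) ≈ 5.913503.
2*ln(n) ≈ 11.827006.
sqrt(2*ln(n)) ≈ sqrt(11.827006) ≈ 3.439041.
lambda ≈ 3*3.439041 = 10.317123.
floor(lambda*100)/100 = 10.31.

10.31


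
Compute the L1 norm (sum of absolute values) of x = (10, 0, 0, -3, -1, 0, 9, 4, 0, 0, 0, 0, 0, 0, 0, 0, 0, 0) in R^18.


Non-zero entries: [(0, 10), (3, -3), (4, -1), (6, 9), (7, 4)]
Absolute values: [10, 3, 1, 9, 4]
||x||_1 = sum = 27.

27


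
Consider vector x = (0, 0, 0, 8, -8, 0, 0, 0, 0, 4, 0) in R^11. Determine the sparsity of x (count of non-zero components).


Non-zero positions: [3, 4, 9].
Sparsity = 3.

3


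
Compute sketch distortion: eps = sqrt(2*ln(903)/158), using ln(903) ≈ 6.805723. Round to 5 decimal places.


ln(903) ≈ 6.805723.
2*ln(N)/m ≈ 2*6.805723/158 ≈ 0.08614839.
eps = sqrt(0.08614839) ≈ 0.2935105 ≈ 0.29351.

0.29351


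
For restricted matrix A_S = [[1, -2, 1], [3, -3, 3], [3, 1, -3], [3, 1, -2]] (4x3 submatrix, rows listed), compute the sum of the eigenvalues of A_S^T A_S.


Sum of eigenvalues of A_S^T A_S = trace(A_S^T A_S) = sum of squared column norms of A_S.
A_S^T A_S diagonal: [28, 15, 23].
trace = 28 + 15 + 23 = 66.

66


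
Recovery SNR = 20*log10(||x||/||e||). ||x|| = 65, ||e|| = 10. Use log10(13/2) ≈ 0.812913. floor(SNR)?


||x||/||e|| = 65/10 = 13/2.
log10(13/2) ≈ 0.812913.
20*log10(||x||/||e||) ≈ 20*0.812913 = 16.25826.
floor(16.25826) = 16.

16


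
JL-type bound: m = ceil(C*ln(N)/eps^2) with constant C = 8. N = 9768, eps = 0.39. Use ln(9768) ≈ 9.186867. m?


ln(9768) ≈ 9.186867.
eps^2 = 0.39^2 = 0.1521.
C*ln(N)/eps^2 ≈ 8*9.186867/0.1521 ≈ 483.2014.
m = ceil(483.2014) = 484.

484


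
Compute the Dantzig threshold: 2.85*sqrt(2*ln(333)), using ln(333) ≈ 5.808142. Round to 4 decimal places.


ln(333) ≈ 5.808142.
2*ln(n) ≈ 11.616284.
sqrt(2*ln(n)) ≈ sqrt(11.616284) ≈ 3.408267.
threshold ≈ 2.85*3.408267 = 9.71356095 ≈ 9.7136.

9.7136


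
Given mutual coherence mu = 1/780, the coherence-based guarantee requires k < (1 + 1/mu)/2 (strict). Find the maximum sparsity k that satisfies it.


1/mu = 780.
1 + 1/mu = 781.
(1 + 1/mu)/2 = 390.5 is not an integer, so k_max = floor(390.5) = 390.

390


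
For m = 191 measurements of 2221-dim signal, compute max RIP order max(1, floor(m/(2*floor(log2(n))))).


floor(log2(2221)) = 11.
2*11 = 22.
m/(2*floor(log2(n))) = 191/22 ≈ 8.6818.
floor = 8.
k = max(1, 8) = 8.

8


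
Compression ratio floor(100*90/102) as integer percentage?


100*m/n = 100*90/102 ≈ 88.2353.
floor = 88.

88


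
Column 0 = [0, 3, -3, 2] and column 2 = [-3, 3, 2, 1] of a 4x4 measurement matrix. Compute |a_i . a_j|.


Inner product: 0*-3 + 3*3 + -3*2 + 2*1
Products: [0, 9, -6, 2]
Sum = 5.
|dot| = 5.

5


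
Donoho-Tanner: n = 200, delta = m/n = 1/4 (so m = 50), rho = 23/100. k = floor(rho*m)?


m = 1/4*200 = 50.
rho = 23/100.
rho*m = 23/100*50 = 11.5.
k = floor(11.5) = 11.

11


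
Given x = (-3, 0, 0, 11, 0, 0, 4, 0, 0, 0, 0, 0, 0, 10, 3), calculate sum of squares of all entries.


Non-zero entries: [(0, -3), (3, 11), (6, 4), (13, 10), (14, 3)]
Squares: [9, 121, 16, 100, 9]
||x||_2^2 = sum = 255.

255


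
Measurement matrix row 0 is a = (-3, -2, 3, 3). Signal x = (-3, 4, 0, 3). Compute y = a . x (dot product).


Non-zero terms: ['-3*-3', '-2*4', '3*3']
Products: [9, -8, 9]
y = sum = 10.

10


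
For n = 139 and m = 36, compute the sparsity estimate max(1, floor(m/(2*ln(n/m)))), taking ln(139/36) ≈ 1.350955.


n/m = 139/36.
ln(n/m) ≈ 1.350955.
2*ln(n/m) ≈ 2.70191.
m/(2*ln(n/m)) ≈ 36/2.70191 ≈ 13.3239.
floor = 13.
k_max = max(1, 13) = 13.

13


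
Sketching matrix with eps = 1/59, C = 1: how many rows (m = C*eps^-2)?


1/eps = 59.
(1/eps)^2 = 3481.
m = 1*3481 = 3481.

3481


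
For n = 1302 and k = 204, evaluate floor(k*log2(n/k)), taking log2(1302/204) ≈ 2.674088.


log2(n/k) = log2(1302/204) ≈ 2.674088.
k*log2(n/k) ≈ 204*2.674088 = 545.513952.
floor(545.513952) = 545.

545


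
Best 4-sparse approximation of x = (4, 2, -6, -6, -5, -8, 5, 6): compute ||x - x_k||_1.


Sorted |x_i| descending: [8, 6, 6, 6, 5, 5, 4, 2]
Keep top 4: [8, 6, 6, 6]
Tail entries: [5, 5, 4, 2]
L1 error = sum of tail = 16.

16


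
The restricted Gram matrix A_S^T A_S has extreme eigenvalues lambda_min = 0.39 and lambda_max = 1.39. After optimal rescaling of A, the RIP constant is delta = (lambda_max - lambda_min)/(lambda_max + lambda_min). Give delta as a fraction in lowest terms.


lambda_max - lambda_min = 1.39 - 0.39 = 1.00.
lambda_max + lambda_min = 1.39 + 0.39 = 1.78.
delta = 1.00/1.78 = 100/178 = 50/89.

50/89


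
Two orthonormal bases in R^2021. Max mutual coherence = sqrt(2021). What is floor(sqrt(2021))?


44^2 = 1936 <= 2021 < 2025 = 45^2, so 44 <= sqrt(2021) < 45.
floor(sqrt(2021)) = 44.

44


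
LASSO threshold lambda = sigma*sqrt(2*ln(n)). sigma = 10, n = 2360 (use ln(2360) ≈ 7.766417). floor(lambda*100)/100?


ln(2360) ≈ 7.766417.
2*ln(n) ≈ 15.532834.
sqrt(2*ln(n)) ≈ sqrt(15.532834) ≈ 3.941172.
lambda ≈ 10*3.941172 = 39.41172.
floor(lambda*100)/100 = 39.41.

39.41


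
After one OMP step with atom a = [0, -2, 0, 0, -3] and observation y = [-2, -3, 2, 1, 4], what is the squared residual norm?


a^T a = 13.
a^T y = -6.
coeff = -6/13 = -6/13.
||r||^2 = 406/13.

406/13


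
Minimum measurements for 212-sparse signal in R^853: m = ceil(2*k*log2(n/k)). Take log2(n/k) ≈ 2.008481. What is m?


log2(n/k) = log2(853/212) ≈ 2.008481.
2*k*log2(n/k) ≈ 2*212*2.008481 = 851.595944.
m = ceil(851.595944) = 852.

852


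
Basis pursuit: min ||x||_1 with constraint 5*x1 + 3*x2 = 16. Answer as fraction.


Axis intercepts:
  x1 = 16/5, x2 = 0: L1 = 16/5
  x1 = 0, x2 = 16/3: L1 = 16/3
x* = (16/5, 0)
||x*||_1 = 16/5.

16/5


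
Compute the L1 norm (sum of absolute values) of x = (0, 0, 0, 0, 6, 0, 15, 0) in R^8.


Non-zero entries: [(4, 6), (6, 15)]
Absolute values: [6, 15]
||x||_1 = sum = 21.

21


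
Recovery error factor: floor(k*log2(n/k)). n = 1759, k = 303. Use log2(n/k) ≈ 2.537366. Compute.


log2(n/k) = log2(1759/303) ≈ 2.537366.
k*log2(n/k) ≈ 303*2.537366 = 768.821898.
floor(768.821898) = 768.

768


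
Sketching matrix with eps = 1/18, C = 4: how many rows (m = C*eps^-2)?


1/eps = 18.
(1/eps)^2 = 324.
m = 4*324 = 1296.

1296


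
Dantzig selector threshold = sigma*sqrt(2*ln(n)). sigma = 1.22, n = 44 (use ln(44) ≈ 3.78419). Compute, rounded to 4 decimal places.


ln(44) ≈ 3.78419.
2*ln(n) ≈ 7.56838.
sqrt(2*ln(n)) ≈ sqrt(7.56838) ≈ 2.751069.
threshold ≈ 1.22*2.751069 = 3.35630418 ≈ 3.3563.

3.3563


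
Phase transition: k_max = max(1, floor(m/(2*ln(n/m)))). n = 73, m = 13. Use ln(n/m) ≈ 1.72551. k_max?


n/m = 73/13.
ln(n/m) ≈ 1.72551.
2*ln(n/m) ≈ 3.45102.
m/(2*ln(n/m)) ≈ 13/3.45102 ≈ 3.767.
floor = 3.
k_max = max(1, 3) = 3.

3


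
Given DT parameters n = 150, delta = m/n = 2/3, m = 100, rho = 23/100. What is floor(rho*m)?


m = 2/3*150 = 100.
rho = 23/100.
rho*m = 23/100*100 = 23.
k = floor(23) = 23.

23


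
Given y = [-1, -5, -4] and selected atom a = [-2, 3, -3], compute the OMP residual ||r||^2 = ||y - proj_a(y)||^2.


a^T a = 22.
a^T y = -1.
coeff = -1/22 = -1/22.
||r||^2 = 923/22.

923/22


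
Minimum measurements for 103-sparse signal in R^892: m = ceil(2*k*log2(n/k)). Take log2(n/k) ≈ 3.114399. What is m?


log2(n/k) = log2(892/103) ≈ 3.114399.
2*k*log2(n/k) ≈ 2*103*3.114399 = 641.566194.
m = ceil(641.566194) = 642.

642


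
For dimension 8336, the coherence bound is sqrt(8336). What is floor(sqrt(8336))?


91^2 = 8281 <= 8336 < 8464 = 92^2, so 91 <= sqrt(8336) < 92.
floor(sqrt(8336)) = 91.

91


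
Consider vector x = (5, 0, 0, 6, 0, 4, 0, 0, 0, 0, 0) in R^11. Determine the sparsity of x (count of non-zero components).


Non-zero positions: [0, 3, 5].
Sparsity = 3.

3


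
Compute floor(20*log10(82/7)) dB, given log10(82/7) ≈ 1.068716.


||x||/||e|| = 82/7.
log10(82/7) ≈ 1.068716.
20*log10(||x||/||e||) ≈ 20*1.068716 = 21.37432.
floor(21.37432) = 21.

21


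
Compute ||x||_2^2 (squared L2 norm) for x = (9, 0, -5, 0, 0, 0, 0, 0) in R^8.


Non-zero entries: [(0, 9), (2, -5)]
Squares: [81, 25]
||x||_2^2 = sum = 106.

106


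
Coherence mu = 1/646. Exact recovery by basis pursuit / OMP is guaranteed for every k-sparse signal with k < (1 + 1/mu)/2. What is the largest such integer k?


1/mu = 646.
1 + 1/mu = 647.
(1 + 1/mu)/2 = 323.5 is not an integer, so k_max = floor(323.5) = 323.

323


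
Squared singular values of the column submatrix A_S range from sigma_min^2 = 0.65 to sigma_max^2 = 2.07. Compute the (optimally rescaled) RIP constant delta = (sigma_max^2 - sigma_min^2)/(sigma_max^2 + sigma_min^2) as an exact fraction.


lambda_max - lambda_min = 2.07 - 0.65 = 1.42.
lambda_max + lambda_min = 2.07 + 0.65 = 2.72.
delta = 1.42/2.72 = 142/272 = 71/136.

71/136


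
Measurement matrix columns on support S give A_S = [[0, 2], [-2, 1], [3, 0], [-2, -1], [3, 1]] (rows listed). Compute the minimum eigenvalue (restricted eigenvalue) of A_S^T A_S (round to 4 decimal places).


A_S^T A_S = [[26, 3], [3, 7]].
trace = 33.
det = 173.
disc = trace^2 - 4*det = 1089 - 4*173 = 397.
sqrt(397) ≈ 19.924859.
lam_min = (33 - sqrt(397))/2 ≈ (33 - 19.924859)/2 = 6.5375705 ≈ 6.5376.

6.5376


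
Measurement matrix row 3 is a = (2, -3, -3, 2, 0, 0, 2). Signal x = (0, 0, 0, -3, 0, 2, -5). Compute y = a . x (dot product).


Non-zero terms: ['2*-3', '0*2', '2*-5']
Products: [-6, 0, -10]
y = sum = -16.

-16


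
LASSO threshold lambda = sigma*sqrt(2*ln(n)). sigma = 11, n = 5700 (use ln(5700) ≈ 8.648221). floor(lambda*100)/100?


ln(5700) ≈ 8.648221.
2*ln(n) ≈ 17.296442.
sqrt(2*ln(n)) ≈ sqrt(17.296442) ≈ 4.158899.
lambda ≈ 11*4.158899 = 45.747889.
floor(lambda*100)/100 = 45.74.

45.74


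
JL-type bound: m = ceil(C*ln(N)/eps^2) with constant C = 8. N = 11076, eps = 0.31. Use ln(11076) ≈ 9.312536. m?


ln(11076) ≈ 9.312536.
eps^2 = 0.31^2 = 0.0961.
C*ln(N)/eps^2 ≈ 8*9.312536/0.0961 ≈ 775.2371.
m = ceil(775.2371) = 776.

776


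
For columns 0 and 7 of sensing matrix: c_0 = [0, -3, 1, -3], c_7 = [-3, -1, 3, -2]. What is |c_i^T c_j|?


Inner product: 0*-3 + -3*-1 + 1*3 + -3*-2
Products: [0, 3, 3, 6]
Sum = 12.
|dot| = 12.

12


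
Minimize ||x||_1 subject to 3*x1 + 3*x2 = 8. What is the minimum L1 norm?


Axis intercepts:
  x1 = 8/3, x2 = 0: L1 = 8/3
  x1 = 0, x2 = 8/3: L1 = 8/3
x* = (8/3, 0)
||x*||_1 = 8/3.

8/3


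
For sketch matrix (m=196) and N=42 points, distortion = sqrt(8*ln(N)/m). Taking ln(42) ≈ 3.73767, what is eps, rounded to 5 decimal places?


ln(42) ≈ 3.73767.
8*ln(N)/m ≈ 8*3.73767/196 ≈ 0.15255796.
eps = sqrt(0.15255796) ≈ 0.3905867 ≈ 0.39059.

0.39059


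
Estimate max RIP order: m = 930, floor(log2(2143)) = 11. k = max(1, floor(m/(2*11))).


floor(log2(2143)) = 11.
2*11 = 22.
m/(2*floor(log2(n))) = 930/22 ≈ 42.2727.
floor = 42.
k = max(1, 42) = 42.

42


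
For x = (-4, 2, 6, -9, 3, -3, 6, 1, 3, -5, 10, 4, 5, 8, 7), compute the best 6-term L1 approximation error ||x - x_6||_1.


Sorted |x_i| descending: [10, 9, 8, 7, 6, 6, 5, 5, 4, 4, 3, 3, 3, 2, 1]
Keep top 6: [10, 9, 8, 7, 6, 6]
Tail entries: [5, 5, 4, 4, 3, 3, 3, 2, 1]
L1 error = sum of tail = 30.

30


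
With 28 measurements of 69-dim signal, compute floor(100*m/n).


100*m/n = 100*28/69 ≈ 40.5797.
floor = 40.

40


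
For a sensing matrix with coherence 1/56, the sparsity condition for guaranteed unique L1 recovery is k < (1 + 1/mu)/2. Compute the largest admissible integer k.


1/mu = 56.
1 + 1/mu = 57.
(1 + 1/mu)/2 = 28.5 is not an integer, so k_max = floor(28.5) = 28.

28


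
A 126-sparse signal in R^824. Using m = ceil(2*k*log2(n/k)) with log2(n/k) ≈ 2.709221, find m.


log2(n/k) = log2(824/126) ≈ 2.709221.
2*k*log2(n/k) ≈ 2*126*2.709221 = 682.723692.
m = ceil(682.723692) = 683.

683


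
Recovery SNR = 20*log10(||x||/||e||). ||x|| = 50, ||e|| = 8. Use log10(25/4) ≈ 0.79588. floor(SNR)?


||x||/||e|| = 50/8 = 25/4.
log10(25/4) ≈ 0.79588.
20*log10(||x||/||e||) ≈ 20*0.79588 = 15.9176.
floor(15.9176) = 15.

15


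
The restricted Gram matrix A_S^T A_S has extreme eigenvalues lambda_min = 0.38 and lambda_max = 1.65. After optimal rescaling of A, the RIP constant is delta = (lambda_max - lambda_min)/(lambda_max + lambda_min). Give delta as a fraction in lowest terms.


lambda_max - lambda_min = 1.65 - 0.38 = 1.27.
lambda_max + lambda_min = 1.65 + 0.38 = 2.03.
delta = 1.27/2.03 = 127/203.

127/203


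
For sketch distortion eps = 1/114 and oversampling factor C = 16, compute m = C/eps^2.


1/eps = 114.
(1/eps)^2 = 12996.
m = 16*12996 = 207936.

207936


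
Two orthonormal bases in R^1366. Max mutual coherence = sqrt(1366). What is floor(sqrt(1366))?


36^2 = 1296 <= 1366 < 1369 = 37^2, so 36 <= sqrt(1366) < 37.
floor(sqrt(1366)) = 36.

36


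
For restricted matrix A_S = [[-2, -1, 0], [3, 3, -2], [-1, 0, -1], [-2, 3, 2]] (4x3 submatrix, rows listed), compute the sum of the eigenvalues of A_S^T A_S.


Sum of eigenvalues of A_S^T A_S = trace(A_S^T A_S) = sum of squared column norms of A_S.
A_S^T A_S diagonal: [18, 19, 9].
trace = 18 + 19 + 9 = 46.

46


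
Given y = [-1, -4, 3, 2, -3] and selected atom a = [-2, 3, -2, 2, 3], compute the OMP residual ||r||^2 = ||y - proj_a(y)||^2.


a^T a = 30.
a^T y = -21.
coeff = -21/30 = -7/10.
||r||^2 = 243/10.

243/10


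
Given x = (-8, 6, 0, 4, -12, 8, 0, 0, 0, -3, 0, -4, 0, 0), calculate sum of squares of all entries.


Non-zero entries: [(0, -8), (1, 6), (3, 4), (4, -12), (5, 8), (9, -3), (11, -4)]
Squares: [64, 36, 16, 144, 64, 9, 16]
||x||_2^2 = sum = 349.

349


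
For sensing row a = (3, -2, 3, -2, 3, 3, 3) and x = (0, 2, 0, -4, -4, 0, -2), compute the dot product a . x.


Non-zero terms: ['-2*2', '-2*-4', '3*-4', '3*-2']
Products: [-4, 8, -12, -6]
y = sum = -14.

-14


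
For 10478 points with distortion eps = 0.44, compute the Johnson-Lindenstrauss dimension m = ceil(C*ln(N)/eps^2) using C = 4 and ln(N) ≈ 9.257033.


ln(10478) ≈ 9.257033.
eps^2 = 0.44^2 = 0.1936.
C*ln(N)/eps^2 ≈ 4*9.257033/0.1936 ≈ 191.261.
m = ceil(191.261) = 192.

192


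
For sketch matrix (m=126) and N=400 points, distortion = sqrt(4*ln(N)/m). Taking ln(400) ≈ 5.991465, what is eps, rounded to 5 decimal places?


ln(400) ≈ 5.991465.
4*ln(N)/m ≈ 4*5.991465/126 ≈ 0.19020524.
eps = sqrt(0.19020524) ≈ 0.4361253 ≈ 0.43613.

0.43613


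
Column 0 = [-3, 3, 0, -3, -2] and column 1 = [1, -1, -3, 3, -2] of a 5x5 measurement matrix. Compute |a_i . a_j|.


Inner product: -3*1 + 3*-1 + 0*-3 + -3*3 + -2*-2
Products: [-3, -3, 0, -9, 4]
Sum = -11.
|dot| = 11.

11


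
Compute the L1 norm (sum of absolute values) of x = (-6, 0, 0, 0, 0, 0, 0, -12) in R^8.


Non-zero entries: [(0, -6), (7, -12)]
Absolute values: [6, 12]
||x||_1 = sum = 18.

18


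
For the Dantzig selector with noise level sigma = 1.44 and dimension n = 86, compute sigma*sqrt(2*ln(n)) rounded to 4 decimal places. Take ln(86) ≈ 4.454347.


ln(86) ≈ 4.454347.
2*ln(n) ≈ 8.908694.
sqrt(2*ln(n)) ≈ sqrt(8.908694) ≈ 2.984744.
threshold ≈ 1.44*2.984744 = 4.29803136 ≈ 4.2980.

4.2980


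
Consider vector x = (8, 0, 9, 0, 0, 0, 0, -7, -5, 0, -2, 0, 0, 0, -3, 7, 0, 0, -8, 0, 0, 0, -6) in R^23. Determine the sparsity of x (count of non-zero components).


Non-zero positions: [0, 2, 7, 8, 10, 14, 15, 18, 22].
Sparsity = 9.

9


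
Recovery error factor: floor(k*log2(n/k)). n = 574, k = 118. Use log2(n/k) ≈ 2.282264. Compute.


log2(n/k) = log2(574/118) ≈ 2.282264.
k*log2(n/k) ≈ 118*2.282264 = 269.307152.
floor(269.307152) = 269.

269


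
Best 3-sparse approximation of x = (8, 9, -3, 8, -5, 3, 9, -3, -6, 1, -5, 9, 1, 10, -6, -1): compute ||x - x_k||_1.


Sorted |x_i| descending: [10, 9, 9, 9, 8, 8, 6, 6, 5, 5, 3, 3, 3, 1, 1, 1]
Keep top 3: [10, 9, 9]
Tail entries: [9, 8, 8, 6, 6, 5, 5, 3, 3, 3, 1, 1, 1]
L1 error = sum of tail = 59.

59


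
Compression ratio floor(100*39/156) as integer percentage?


100*m/n = 100*39/156 ≈ 25.0.
floor = 25.

25


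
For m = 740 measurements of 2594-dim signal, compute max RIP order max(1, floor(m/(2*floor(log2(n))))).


floor(log2(2594)) = 11.
2*11 = 22.
m/(2*floor(log2(n))) = 740/22 ≈ 33.6364.
floor = 33.
k = max(1, 33) = 33.

33


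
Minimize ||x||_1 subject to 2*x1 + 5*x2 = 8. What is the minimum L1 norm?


Axis intercepts:
  x1 = 4, x2 = 0: L1 = 4
  x1 = 0, x2 = 8/5: L1 = 8/5
x* = (0, 8/5)
||x*||_1 = 8/5.

8/5


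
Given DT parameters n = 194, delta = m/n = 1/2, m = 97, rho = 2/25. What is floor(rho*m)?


m = 1/2*194 = 97.
rho = 2/25.
rho*m = 2/25*97 = 7.76.
k = floor(7.76) = 7.

7


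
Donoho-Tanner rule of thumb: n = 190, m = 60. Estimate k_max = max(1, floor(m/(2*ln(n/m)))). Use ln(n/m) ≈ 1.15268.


n/m = 190/60 = 19/6.
ln(n/m) ≈ 1.15268.
2*ln(n/m) ≈ 2.30536.
m/(2*ln(n/m)) ≈ 60/2.30536 ≈ 26.0263.
floor = 26.
k_max = max(1, 26) = 26.

26


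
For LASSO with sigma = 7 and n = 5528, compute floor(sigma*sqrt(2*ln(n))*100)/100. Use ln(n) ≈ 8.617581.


ln(5528) ≈ 8.617581.
2*ln(n) ≈ 17.235162.
sqrt(2*ln(n)) ≈ sqrt(17.235162) ≈ 4.151525.
lambda ≈ 7*4.151525 = 29.060675.
floor(lambda*100)/100 = 29.06.

29.06


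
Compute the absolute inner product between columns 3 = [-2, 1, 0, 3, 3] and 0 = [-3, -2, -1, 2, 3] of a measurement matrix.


Inner product: -2*-3 + 1*-2 + 0*-1 + 3*2 + 3*3
Products: [6, -2, 0, 6, 9]
Sum = 19.
|dot| = 19.

19


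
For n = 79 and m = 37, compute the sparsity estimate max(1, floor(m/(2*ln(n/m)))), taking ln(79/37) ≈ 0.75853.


n/m = 79/37.
ln(n/m) ≈ 0.75853.
2*ln(n/m) ≈ 1.51706.
m/(2*ln(n/m)) ≈ 37/1.51706 ≈ 24.3893.
floor = 24.
k_max = max(1, 24) = 24.

24


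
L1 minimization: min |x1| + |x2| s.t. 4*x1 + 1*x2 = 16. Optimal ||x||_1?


Axis intercepts:
  x1 = 4, x2 = 0: L1 = 4
  x1 = 0, x2 = 16: L1 = 16
x* = (4, 0)
||x*||_1 = 4.

4


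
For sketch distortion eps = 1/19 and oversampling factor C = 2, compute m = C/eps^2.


1/eps = 19.
(1/eps)^2 = 361.
m = 2*361 = 722.

722


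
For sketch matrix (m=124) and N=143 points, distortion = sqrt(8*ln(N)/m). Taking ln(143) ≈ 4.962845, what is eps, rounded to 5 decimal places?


ln(143) ≈ 4.962845.
8*ln(N)/m ≈ 8*4.962845/124 ≈ 0.32018355.
eps = sqrt(0.32018355) ≈ 0.5658476 ≈ 0.56585.

0.56585


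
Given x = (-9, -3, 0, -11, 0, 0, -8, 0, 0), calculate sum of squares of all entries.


Non-zero entries: [(0, -9), (1, -3), (3, -11), (6, -8)]
Squares: [81, 9, 121, 64]
||x||_2^2 = sum = 275.

275


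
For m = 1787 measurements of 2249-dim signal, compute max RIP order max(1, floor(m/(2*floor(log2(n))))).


floor(log2(2249)) = 11.
2*11 = 22.
m/(2*floor(log2(n))) = 1787/22 ≈ 81.2273.
floor = 81.
k = max(1, 81) = 81.

81


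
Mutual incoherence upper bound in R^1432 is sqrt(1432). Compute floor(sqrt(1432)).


37^2 = 1369 <= 1432 < 1444 = 38^2, so 37 <= sqrt(1432) < 38.
floor(sqrt(1432)) = 37.

37


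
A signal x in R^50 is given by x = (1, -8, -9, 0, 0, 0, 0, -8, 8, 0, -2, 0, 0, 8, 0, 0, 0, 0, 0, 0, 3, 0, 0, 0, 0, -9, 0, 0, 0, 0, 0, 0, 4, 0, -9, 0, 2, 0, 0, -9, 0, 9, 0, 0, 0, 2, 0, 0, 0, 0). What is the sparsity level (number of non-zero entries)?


Non-zero positions: [0, 1, 2, 7, 8, 10, 13, 20, 25, 32, 34, 36, 39, 41, 45].
Sparsity = 15.

15


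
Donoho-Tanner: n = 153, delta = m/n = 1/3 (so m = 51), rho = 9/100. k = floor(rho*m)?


m = 1/3*153 = 51.
rho = 9/100.
rho*m = 9/100*51 = 4.59.
k = floor(4.59) = 4.

4


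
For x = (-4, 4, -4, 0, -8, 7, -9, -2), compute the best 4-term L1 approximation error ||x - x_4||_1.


Sorted |x_i| descending: [9, 8, 7, 4, 4, 4, 2, 0]
Keep top 4: [9, 8, 7, 4]
Tail entries: [4, 4, 2, 0]
L1 error = sum of tail = 10.

10


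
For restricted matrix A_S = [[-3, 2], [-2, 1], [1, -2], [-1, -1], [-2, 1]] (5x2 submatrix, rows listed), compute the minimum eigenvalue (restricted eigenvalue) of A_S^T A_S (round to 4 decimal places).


A_S^T A_S = [[19, -11], [-11, 11]].
trace = 30.
det = 88.
disc = trace^2 - 4*det = 900 - 4*88 = 548.
sqrt(548) ≈ 23.409400.
lam_min = (30 - sqrt(548))/2 ≈ (30 - 23.409400)/2 = 3.2953 ≈ 3.2953.

3.2953


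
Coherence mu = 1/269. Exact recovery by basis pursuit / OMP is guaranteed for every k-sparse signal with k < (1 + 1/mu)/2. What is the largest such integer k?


1/mu = 269.
1 + 1/mu = 270.
(1 + 1/mu)/2 = 135 is an integer and the inequality is strict, so k_max = 135 - 1 = 134.

134
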